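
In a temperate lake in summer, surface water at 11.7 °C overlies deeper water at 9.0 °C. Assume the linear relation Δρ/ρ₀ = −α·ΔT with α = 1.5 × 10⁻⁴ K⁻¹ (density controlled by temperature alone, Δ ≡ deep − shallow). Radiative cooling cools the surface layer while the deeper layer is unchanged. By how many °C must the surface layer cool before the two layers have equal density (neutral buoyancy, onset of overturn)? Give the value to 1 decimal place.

With temperature the only control, equal density requires T_surf′ = T_deep.
T_surf′ = 9.0 °C.
Cooling required: 11.7 − 9.0 = 2.7 °C.

2.7 °C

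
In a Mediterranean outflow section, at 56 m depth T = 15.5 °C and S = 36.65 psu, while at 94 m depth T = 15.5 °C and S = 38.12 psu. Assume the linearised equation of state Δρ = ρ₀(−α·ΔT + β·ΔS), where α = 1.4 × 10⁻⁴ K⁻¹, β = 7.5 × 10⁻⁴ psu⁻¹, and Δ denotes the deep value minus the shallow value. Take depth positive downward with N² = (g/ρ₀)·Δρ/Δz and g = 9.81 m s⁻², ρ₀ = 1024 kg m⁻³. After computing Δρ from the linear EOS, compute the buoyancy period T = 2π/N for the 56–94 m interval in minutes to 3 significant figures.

ΔT = +0.0 K, ΔS = +1.47 psu (deep − shallow).
Δρ/ρ₀ = −αΔT + βΔS = 0 + 1.1025 × 10⁻³ = 1.1025 × 10⁻³, so Δρ ≈ 1.129 kg m⁻³.
N² = (g/ρ₀)·Δρ/Δz = g·(Δρ/ρ₀)/Δz = 9.81 × 1.1025 × 10⁻³ / 38 = 2.8462 × 10⁻⁴ s⁻².
N = √(2.8462 × 10⁻⁴) = 0.016871 rad s⁻¹ → T = 2π/N = 372.43 s = 6.2072 min ≈ 6.21 min.

6.21 min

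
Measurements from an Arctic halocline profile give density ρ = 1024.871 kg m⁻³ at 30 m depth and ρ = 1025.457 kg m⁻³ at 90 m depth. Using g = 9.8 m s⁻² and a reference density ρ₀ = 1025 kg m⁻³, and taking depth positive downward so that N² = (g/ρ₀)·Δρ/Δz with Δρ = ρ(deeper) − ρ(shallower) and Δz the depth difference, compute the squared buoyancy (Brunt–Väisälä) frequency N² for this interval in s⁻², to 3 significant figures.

9.34 × 10⁻⁵ s⁻²

Δρ = 1025.457 − 1024.871 = 0.586 kg m⁻³ over Δz = 90 − 30 = 60 m.
N² = (9.8/1025) × (0.586/60) = 9.3379 × 10⁻⁵ s⁻² ≈ 9.34 × 10⁻⁵ s⁻².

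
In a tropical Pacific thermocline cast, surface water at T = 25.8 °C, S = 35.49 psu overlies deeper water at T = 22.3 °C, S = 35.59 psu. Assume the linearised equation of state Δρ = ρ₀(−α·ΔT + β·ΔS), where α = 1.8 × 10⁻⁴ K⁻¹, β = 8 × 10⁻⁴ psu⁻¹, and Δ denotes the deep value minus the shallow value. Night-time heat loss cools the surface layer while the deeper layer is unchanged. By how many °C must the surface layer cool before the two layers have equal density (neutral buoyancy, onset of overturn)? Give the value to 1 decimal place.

3.9 °C

Neutral buoyancy requires Δρ = 0, i.e. −α(T_deep − T_surf′) + β(S_deep − S_surf) = 0.
T_surf′ = T_deep − (β/α)·ΔS = 22.3 − (8 × 10⁻⁴/1.8 × 10⁻⁴)·(+0.10) = 21.856 °C.
Cooling required: 25.8 − (21.856) = 3.944 °C.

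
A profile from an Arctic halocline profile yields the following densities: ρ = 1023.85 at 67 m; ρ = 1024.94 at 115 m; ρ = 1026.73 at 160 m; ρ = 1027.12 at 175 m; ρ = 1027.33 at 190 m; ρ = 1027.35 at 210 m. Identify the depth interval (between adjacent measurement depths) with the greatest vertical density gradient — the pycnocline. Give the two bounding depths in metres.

Compute the density gradient over each adjacent pair:
  67–115 m: Δρ/Δz = 1.09/48 = 0.023 kg m⁻⁴
  115–160 m: Δρ/Δz = 1.79/45 = 0.040 kg m⁻⁴
  160–175 m: Δρ/Δz = 0.39/15 = 0.026 kg m⁻⁴
  175–190 m: Δρ/Δz = 0.21/15 = 0.014 kg m⁻⁴
  190–210 m: Δρ/Δz = 0.02/20 = 1.0 × 10⁻³ kg m⁻⁴
The largest gradient is in the 115–160 m interval — the pycnocline.

115–160 m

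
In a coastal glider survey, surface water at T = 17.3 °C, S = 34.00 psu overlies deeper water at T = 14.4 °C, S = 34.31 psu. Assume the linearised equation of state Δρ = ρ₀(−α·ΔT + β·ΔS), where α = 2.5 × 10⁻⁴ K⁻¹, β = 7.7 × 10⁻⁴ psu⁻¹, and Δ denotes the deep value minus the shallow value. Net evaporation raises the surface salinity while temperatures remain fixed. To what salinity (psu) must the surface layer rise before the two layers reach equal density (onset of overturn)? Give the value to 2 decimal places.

Neutral buoyancy requires −α(T_deep − T_surf) + β(S_deep − S_surf′) = 0.
S_surf′ = S_deep − (α/β)·ΔT = 34.31 − (2.5 × 10⁻⁴/7.7 × 10⁻⁴)·(-2.9) = 35.2516 psu.
Increase required: 35.2516 − 34.00 = 1.2516 psu.

35.25 psu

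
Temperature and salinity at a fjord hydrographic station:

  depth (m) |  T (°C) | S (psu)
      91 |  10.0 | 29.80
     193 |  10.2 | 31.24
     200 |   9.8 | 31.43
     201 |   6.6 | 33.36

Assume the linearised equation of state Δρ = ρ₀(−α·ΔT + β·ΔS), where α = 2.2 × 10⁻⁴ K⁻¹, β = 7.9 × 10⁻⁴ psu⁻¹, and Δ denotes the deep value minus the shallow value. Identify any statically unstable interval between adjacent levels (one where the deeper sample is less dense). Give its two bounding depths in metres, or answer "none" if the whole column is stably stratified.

none

Evaluate Δρ/ρ₀ = −αΔT + βΔS across each adjacent pair:
  91–193 m: −αΔT+βΔS = −(2.2 × 10⁻⁴)(+0.2)+(7.9 × 10⁻⁴)(+1.44) = 1.1 × 10⁻³ → stable
  193–200 m: −αΔT+βΔS = −(2.2 × 10⁻⁴)(-0.4)+(7.9 × 10⁻⁴)(+0.19) = 2.4 × 10⁻⁴ → stable
  200–201 m: −αΔT+βΔS = −(2.2 × 10⁻⁴)(-3.2)+(7.9 × 10⁻⁴)(+1.93) = 2.2 × 10⁻³ → stable
Every interval has Δρ > 0: the column is stably stratified throughout.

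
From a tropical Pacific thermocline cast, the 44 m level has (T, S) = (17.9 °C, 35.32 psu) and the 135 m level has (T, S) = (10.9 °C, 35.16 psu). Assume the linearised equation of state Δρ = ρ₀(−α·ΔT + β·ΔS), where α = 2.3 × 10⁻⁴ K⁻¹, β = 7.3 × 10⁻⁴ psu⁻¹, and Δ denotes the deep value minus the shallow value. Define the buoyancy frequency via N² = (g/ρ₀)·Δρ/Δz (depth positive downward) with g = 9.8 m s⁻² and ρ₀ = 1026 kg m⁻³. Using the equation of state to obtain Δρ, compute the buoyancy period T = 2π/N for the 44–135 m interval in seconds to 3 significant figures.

ΔT = -7.0 K, ΔS = -0.16 psu (deep − shallow).
Δρ/ρ₀ = −αΔT + βΔS = 1.61 × 10⁻³ − 1.168 × 10⁻⁴ = 1.4932 × 10⁻³, so Δρ ≈ 1.532 kg m⁻³.
N² = (g/ρ₀)·Δρ/Δz = g·(Δρ/ρ₀)/Δz = 9.8 × 1.4932 × 10⁻³ / 91 = 1.6081 × 10⁻⁴ s⁻².
N = √(1.6081 × 10⁻⁴) = 0.012681 rad s⁻¹ → T = 2π/N = 495.48 s ≈ 495 s.

495 s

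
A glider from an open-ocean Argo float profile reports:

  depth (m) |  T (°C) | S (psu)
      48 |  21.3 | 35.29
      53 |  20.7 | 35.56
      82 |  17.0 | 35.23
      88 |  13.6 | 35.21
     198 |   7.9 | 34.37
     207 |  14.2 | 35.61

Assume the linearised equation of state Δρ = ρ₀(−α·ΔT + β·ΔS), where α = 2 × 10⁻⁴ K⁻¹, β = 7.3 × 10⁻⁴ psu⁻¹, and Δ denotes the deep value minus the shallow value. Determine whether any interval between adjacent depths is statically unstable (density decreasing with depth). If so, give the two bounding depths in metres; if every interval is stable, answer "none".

198–207 m

Evaluate Δρ/ρ₀ = −αΔT + βΔS across each adjacent pair:
  48–53 m: −αΔT+βΔS = −(2 × 10⁻⁴)(-0.6)+(7.3 × 10⁻⁴)(+0.27) = 3.2 × 10⁻⁴ → stable
  53–82 m: −αΔT+βΔS = −(2 × 10⁻⁴)(-3.7)+(7.3 × 10⁻⁴)(-0.33) = 5.0 × 10⁻⁴ → stable
  82–88 m: −αΔT+βΔS = −(2 × 10⁻⁴)(-3.4)+(7.3 × 10⁻⁴)(-0.02) = 6.7 × 10⁻⁴ → stable
  88–198 m: −αΔT+βΔS = −(2 × 10⁻⁴)(-5.7)+(7.3 × 10⁻⁴)(-0.84) = 5.3 × 10⁻⁴ → stable
  198–207 m: −αΔT+βΔS = −(2 × 10⁻⁴)(+6.3)+(7.3 × 10⁻⁴)(+1.24) = -3.5 × 10⁻⁴ → UNSTABLE
The 198–207 m interval has Δρ < 0: lighter water underlies denser water.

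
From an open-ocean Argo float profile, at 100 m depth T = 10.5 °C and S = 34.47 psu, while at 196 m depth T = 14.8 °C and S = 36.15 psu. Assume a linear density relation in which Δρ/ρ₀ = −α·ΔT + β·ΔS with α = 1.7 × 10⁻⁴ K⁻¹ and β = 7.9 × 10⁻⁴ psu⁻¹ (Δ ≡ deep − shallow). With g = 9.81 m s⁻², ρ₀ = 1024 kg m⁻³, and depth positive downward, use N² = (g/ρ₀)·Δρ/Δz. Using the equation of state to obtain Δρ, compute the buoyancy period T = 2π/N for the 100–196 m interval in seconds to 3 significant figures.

805 s

ΔT = +4.3 K, ΔS = +1.68 psu (deep − shallow).
Δρ/ρ₀ = −αΔT + βΔS = -7.31 × 10⁻⁴ + 1.3272 × 10⁻³ = 5.962 × 10⁻⁴, so Δρ ≈ 0.6105 kg m⁻³.
N² = (g/ρ₀)·Δρ/Δz = g·(Δρ/ρ₀)/Δz = 9.81 × 5.962 × 10⁻⁴ / 96 = 6.0924 × 10⁻⁵ s⁻².
N = √(6.0924 × 10⁻⁵) = 7.8054 × 10⁻³ rad s⁻¹ → T = 2π/N = 804.98 s ≈ 805 s.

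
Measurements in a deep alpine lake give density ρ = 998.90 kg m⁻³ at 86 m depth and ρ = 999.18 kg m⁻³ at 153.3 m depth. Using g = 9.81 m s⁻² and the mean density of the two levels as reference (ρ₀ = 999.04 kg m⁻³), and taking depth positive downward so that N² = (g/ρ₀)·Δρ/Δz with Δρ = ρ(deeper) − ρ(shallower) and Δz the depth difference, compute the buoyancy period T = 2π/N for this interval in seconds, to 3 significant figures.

Δρ = 999.18 − 998.90 = 0.28 kg m⁻³ over Δz = 153.3 − 86 = 67.3 m.
N² = (9.81/999.04) × (0.28/67.3) = 4.0853 × 10⁻⁵ s⁻².
N = √(4.0853 × 10⁻⁵) = 6.3916 × 10⁻³ rad s⁻¹, so T = 2π/N = 983.04 s ≈ 983 s.

983 s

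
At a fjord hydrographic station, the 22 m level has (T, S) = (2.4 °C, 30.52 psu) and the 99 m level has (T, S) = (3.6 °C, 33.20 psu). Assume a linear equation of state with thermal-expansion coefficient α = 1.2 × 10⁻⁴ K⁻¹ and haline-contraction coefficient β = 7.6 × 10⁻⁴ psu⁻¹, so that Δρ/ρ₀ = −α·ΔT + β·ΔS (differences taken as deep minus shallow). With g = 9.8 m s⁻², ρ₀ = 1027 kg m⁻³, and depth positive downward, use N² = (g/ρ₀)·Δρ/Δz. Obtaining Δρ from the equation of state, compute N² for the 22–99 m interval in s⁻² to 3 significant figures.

2.41 × 10⁻⁴ s⁻²

ΔT = +1.2 K, ΔS = +2.68 psu (deep − shallow).
Δρ/ρ₀ = −αΔT + βΔS = -1.44 × 10⁻⁴ + 2.0368 × 10⁻³ = 1.8928 × 10⁻³, so Δρ ≈ 1.944 kg m⁻³.
N² = (g/ρ₀)·Δρ/Δz = g·(Δρ/ρ₀)/Δz = 9.8 × 1.8928 × 10⁻³ / 77 = 2.4090 × 10⁻⁴ s⁻² ≈ 2.41 × 10⁻⁴ s⁻².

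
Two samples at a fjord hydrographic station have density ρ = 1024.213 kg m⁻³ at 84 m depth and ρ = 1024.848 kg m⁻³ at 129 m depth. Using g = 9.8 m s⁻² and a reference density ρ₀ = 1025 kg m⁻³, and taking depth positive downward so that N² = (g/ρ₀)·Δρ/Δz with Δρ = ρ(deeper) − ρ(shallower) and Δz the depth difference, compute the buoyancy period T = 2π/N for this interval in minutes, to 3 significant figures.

9.02 min

Δρ = 1024.848 − 1024.213 = 0.635 kg m⁻³ over Δz = 129 − 84 = 45 m.
N² = (9.8/1025) × (0.635/45) = 1.3492 × 10⁻⁴ s⁻².
N = √(1.3492 × 10⁻⁴) = 0.011616 rad s⁻¹, so T = 2π/N = 540.91 s = 9.0152 min ≈ 9.02 min.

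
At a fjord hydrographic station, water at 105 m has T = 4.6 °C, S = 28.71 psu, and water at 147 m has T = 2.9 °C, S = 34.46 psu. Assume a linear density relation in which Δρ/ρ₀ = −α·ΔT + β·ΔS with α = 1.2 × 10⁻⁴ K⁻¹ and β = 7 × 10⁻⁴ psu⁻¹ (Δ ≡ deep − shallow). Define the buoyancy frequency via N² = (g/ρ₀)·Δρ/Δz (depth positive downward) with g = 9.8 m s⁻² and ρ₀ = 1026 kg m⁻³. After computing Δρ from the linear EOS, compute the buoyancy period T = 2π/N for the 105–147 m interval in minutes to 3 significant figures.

ΔT = -1.7 K, ΔS = +5.75 psu (deep − shallow).
Δρ/ρ₀ = −αΔT + βΔS = 2.04 × 10⁻⁴ + 4.025 × 10⁻³ = 4.229 × 10⁻³, so Δρ ≈ 4.339 kg m⁻³.
N² = (g/ρ₀)·Δρ/Δz = g·(Δρ/ρ₀)/Δz = 9.8 × 4.229 × 10⁻³ / 42 = 9.8677 × 10⁻⁴ s⁻².
N = √(9.8677 × 10⁻⁴) = 0.031413 rad s⁻¹ → T = 2π/N = 200.02 s = 3.3337 min ≈ 3.33 min.

3.33 min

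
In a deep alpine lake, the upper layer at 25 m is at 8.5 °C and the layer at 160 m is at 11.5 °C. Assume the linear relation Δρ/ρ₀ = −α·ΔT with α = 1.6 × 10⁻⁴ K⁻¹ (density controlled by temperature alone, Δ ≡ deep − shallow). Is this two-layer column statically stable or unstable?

unstable

ΔT = 11.5 − 8.5 = +3.0 K, so Δρ/ρ₀ = −αΔT = -4.80 × 10⁻⁴.
Δρ/ρ₀ < 0, so Δρ < 0: deeper water is lighter → statically unstable; the column would overturn.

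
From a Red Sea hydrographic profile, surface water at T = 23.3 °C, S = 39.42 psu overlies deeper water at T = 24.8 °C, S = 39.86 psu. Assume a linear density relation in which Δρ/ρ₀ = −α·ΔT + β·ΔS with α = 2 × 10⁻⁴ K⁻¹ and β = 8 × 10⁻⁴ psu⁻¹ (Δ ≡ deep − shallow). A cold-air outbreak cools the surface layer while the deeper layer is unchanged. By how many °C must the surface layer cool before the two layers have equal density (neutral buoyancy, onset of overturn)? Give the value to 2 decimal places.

Neutral buoyancy requires Δρ = 0, i.e. −α(T_deep − T_surf′) + β(S_deep − S_surf) = 0.
T_surf′ = T_deep − (β/α)·ΔS = 24.8 − (8 × 10⁻⁴/2 × 10⁻⁴)·(+0.44) = 23.0400 °C.
Cooling required: 23.3 − (23.0400) = 0.2600 °C.

0.26 °C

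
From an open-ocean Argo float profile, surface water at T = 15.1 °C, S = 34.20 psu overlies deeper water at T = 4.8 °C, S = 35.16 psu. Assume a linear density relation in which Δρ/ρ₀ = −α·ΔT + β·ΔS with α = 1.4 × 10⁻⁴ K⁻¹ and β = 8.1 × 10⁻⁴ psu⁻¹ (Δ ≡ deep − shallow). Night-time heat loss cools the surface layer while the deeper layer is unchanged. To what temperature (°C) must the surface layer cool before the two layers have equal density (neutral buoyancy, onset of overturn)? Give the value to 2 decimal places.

-0.75 °C

Neutral buoyancy requires Δρ = 0, i.e. −α(T_deep − T_surf′) + β(S_deep − S_surf) = 0.
T_surf′ = T_deep − (β/α)·ΔS = 4.8 − (8.1 × 10⁻⁴/1.4 × 10⁻⁴)·(+0.96) = -0.7543 °C.
Cooling required: 15.1 − (-0.7543) = 15.8543 °C.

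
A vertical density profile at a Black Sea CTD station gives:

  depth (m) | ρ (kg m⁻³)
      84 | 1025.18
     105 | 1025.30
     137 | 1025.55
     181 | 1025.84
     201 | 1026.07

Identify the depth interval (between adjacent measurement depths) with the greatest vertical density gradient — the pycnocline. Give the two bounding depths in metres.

181–201 m

Compute the density gradient over each adjacent pair:
  84–105 m: Δρ/Δz = 0.12/21 = 5.7 × 10⁻³ kg m⁻⁴
  105–137 m: Δρ/Δz = 0.25/32 = 7.8 × 10⁻³ kg m⁻⁴
  137–181 m: Δρ/Δz = 0.29/44 = 6.6 × 10⁻³ kg m⁻⁴
  181–201 m: Δρ/Δz = 0.23/20 = 0.011 kg m⁻⁴
The largest gradient is in the 181–201 m interval — the pycnocline.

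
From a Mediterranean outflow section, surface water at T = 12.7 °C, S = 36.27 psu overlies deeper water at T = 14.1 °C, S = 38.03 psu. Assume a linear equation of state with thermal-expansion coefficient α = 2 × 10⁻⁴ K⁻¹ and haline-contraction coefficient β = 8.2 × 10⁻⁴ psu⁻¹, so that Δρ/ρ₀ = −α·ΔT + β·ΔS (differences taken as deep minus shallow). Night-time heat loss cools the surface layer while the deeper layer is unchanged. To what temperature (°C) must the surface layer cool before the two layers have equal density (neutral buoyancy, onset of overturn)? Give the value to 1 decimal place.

6.9 °C

Neutral buoyancy requires Δρ = 0, i.e. −α(T_deep − T_surf′) + β(S_deep − S_surf) = 0.
T_surf′ = T_deep − (β/α)·ΔS = 14.1 − (8.2 × 10⁻⁴/2 × 10⁻⁴)·(+1.76) = 6.884 °C.
Cooling required: 12.7 − (6.884) = 5.816 °C.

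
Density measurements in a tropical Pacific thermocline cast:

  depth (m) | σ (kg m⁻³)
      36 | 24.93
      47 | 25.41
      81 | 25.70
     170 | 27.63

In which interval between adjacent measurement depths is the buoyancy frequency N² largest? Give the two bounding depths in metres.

Compute the density gradient over each adjacent pair:
  36–47 m: Δρ/Δz = 0.48/11 = 0.044 kg m⁻⁴
  47–81 m: Δρ/Δz = 0.29/34 = 8.5 × 10⁻³ kg m⁻⁴
  81–170 m: Δρ/Δz = 1.93/89 = 0.022 kg m⁻⁴
The largest gradient is in the 36–47 m interval — the pycnocline.

36–47 m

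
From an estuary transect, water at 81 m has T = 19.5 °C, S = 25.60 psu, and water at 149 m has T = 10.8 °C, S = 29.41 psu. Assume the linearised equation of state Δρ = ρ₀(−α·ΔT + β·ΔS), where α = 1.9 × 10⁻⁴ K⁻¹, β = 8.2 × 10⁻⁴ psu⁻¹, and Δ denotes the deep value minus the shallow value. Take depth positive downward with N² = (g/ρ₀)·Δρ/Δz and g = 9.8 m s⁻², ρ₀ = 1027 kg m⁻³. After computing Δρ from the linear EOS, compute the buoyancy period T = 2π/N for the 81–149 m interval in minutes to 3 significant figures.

ΔT = -8.7 K, ΔS = +3.81 psu (deep − shallow).
Δρ/ρ₀ = −αΔT + βΔS = 1.653 × 10⁻³ + 3.1242 × 10⁻³ = 4.7772 × 10⁻³, so Δρ ≈ 4.906 kg m⁻³.
N² = (g/ρ₀)·Δρ/Δz = g·(Δρ/ρ₀)/Δz = 9.8 × 4.7772 × 10⁻³ / 68 = 6.8848 × 10⁻⁴ s⁻².
N = √(6.8848 × 10⁻⁴) = 0.026239 rad s⁻¹ → T = 2π/N = 239.46 s = 3.9910 min ≈ 3.99 min.

3.99 min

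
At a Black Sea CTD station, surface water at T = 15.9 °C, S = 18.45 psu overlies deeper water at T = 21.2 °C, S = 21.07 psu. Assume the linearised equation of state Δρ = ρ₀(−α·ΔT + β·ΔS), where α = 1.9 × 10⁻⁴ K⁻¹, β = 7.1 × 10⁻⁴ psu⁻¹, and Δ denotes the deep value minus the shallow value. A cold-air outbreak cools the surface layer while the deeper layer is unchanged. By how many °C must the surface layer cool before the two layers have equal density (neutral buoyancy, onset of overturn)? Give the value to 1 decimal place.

4.5 °C

Neutral buoyancy requires Δρ = 0, i.e. −α(T_deep − T_surf′) + β(S_deep − S_surf) = 0.
T_surf′ = T_deep − (β/α)·ΔS = 21.2 − (7.1 × 10⁻⁴/1.9 × 10⁻⁴)·(+2.62) = 11.409 °C.
Cooling required: 15.9 − (11.409) = 4.491 °C.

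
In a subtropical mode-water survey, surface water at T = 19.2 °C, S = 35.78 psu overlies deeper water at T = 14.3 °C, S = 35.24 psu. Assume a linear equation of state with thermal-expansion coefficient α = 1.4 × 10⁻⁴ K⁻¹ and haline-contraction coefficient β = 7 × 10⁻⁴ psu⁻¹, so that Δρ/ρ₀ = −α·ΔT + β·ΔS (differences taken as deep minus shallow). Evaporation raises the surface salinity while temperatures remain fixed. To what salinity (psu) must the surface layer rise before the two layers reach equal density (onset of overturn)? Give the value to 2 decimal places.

Neutral buoyancy requires −α(T_deep − T_surf) + β(S_deep − S_surf′) = 0.
S_surf′ = S_deep − (α/β)·ΔT = 35.24 − (1.4 × 10⁻⁴/7 × 10⁻⁴)·(-4.9) = 36.2200 psu.
Increase required: 36.2200 − 35.78 = 0.4400 psu.

36.22 psu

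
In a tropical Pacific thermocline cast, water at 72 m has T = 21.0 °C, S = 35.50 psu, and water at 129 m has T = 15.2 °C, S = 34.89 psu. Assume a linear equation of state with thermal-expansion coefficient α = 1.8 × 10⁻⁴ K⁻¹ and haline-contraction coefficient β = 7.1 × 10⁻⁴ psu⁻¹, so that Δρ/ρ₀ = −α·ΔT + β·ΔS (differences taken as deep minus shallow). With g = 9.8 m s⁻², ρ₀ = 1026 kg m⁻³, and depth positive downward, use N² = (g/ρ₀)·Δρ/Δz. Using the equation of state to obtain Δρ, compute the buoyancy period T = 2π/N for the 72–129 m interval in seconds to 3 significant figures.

ΔT = -5.8 K, ΔS = -0.61 psu (deep − shallow).
Δρ/ρ₀ = −αΔT + βΔS = 1.044 × 10⁻³ − 4.331 × 10⁻⁴ = 6.109 × 10⁻⁴, so Δρ ≈ 0.6268 kg m⁻³.
N² = (g/ρ₀)·Δρ/Δz = g·(Δρ/ρ₀)/Δz = 9.8 × 6.109 × 10⁻⁴ / 57 = 1.0503 × 10⁻⁴ s⁻².
N = √(1.0503 × 10⁻⁴) = 0.010248 rad s⁻¹ → T = 2π/N = 613.11 s ≈ 613 s.

613 s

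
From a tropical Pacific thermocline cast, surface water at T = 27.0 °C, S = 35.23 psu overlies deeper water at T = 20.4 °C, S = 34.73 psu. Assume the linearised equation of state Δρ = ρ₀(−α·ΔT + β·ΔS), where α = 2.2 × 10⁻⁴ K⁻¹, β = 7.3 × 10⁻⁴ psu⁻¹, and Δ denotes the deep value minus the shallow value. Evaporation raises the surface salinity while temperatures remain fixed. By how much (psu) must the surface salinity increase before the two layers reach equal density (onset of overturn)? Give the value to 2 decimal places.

1.49 psu

Neutral buoyancy requires −α(T_deep − T_surf) + β(S_deep − S_surf′) = 0.
S_surf′ = S_deep − (α/β)·ΔT = 34.73 − (2.2 × 10⁻⁴/7.3 × 10⁻⁴)·(-6.6) = 36.7190 psu.
Increase required: 36.7190 − 35.23 = 1.4890 psu.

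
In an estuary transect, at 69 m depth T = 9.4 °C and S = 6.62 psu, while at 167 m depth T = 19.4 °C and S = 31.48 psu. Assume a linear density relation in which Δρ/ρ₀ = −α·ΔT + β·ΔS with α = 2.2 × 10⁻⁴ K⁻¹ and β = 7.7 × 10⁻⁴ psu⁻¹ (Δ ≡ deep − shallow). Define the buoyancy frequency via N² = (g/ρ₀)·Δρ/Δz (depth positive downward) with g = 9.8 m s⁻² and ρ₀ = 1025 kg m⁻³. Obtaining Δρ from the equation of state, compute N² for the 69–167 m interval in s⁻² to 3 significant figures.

ΔT = +10.0 K, ΔS = +24.86 psu (deep − shallow).
Δρ/ρ₀ = −αΔT + βΔS = -2.20 × 10⁻³ + 0.0191422 = 0.0169422, so Δρ ≈ 17.37 kg m⁻³.
N² = (g/ρ₀)·Δρ/Δz = g·(Δρ/ρ₀)/Δz = 9.8 × 0.0169422 / 98 = 1.6942 × 10⁻³ s⁻² ≈ 1.69 × 10⁻³ s⁻².

1.69 × 10⁻³ s⁻²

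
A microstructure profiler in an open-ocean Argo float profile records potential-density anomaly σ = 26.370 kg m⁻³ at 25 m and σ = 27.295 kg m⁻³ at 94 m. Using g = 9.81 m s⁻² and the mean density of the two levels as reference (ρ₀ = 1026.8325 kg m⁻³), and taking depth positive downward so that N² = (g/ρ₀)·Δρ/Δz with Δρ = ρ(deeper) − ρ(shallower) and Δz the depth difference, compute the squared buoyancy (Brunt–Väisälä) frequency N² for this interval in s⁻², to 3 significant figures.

1.28 × 10⁻⁴ s⁻²

Δρ = 1027.295 − 1026.370 = 0.925 kg m⁻³ over Δz = 94 − 25 = 69 m.
N² = (9.81/1026.8325) × (0.925/69) = 1.2807 × 10⁻⁴ s⁻² ≈ 1.28 × 10⁻⁴ s⁻².
N² > 0, so the interval is statically stable.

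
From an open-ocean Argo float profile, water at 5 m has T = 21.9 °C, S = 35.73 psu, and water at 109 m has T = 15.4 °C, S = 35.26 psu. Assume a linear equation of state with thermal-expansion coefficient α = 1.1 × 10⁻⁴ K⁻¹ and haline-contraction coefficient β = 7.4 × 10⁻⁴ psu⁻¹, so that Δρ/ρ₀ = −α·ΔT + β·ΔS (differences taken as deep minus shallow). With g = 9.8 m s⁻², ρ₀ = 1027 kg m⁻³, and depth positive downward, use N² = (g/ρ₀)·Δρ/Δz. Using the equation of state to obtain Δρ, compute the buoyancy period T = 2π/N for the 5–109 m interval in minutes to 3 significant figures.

17.8 min

ΔT = -6.5 K, ΔS = -0.47 psu (deep − shallow).
Δρ/ρ₀ = −αΔT + βΔS = 7.15 × 10⁻⁴ − 3.478 × 10⁻⁴ = 3.672 × 10⁻⁴, so Δρ ≈ 0.3771 kg m⁻³.
N² = (g/ρ₀)·Δρ/Δz = g·(Δρ/ρ₀)/Δz = 9.8 × 3.672 × 10⁻⁴ / 104 = 3.4602 × 10⁻⁵ s⁻².
N = √(3.4602 × 10⁻⁵) = 5.8823 × 10⁻³ rad s⁻¹ → T = 2π/N = 1.0682 × 10³ s = 17.803 min ≈ 17.8 min.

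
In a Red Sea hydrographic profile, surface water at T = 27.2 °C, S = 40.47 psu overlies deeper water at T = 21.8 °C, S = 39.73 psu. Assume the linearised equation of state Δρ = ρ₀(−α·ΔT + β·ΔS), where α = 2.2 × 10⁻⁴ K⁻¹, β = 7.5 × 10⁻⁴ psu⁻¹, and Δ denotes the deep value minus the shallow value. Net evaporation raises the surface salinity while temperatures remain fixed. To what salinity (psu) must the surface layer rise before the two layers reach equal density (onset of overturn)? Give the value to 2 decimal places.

Neutral buoyancy requires −α(T_deep − T_surf) + β(S_deep − S_surf′) = 0.
S_surf′ = S_deep − (α/β)·ΔT = 39.73 − (2.2 × 10⁻⁴/7.5 × 10⁻⁴)·(-5.4) = 41.3140 psu.
Increase required: 41.3140 − 40.47 = 0.8440 psu.

41.31 psu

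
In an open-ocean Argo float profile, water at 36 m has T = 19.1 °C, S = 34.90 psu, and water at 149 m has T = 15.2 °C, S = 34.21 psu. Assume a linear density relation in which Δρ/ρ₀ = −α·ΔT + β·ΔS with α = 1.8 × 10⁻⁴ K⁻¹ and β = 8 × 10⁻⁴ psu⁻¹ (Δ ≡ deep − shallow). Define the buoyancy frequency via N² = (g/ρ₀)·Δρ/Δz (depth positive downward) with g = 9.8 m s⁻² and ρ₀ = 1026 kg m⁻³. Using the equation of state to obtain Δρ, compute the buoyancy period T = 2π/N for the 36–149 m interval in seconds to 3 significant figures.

1.74 × 10³ s

ΔT = -3.9 K, ΔS = -0.69 psu (deep − shallow).
Δρ/ρ₀ = −αΔT + βΔS = 7.02 × 10⁻⁴ − 5.52 × 10⁻⁴ = 1.50 × 10⁻⁴, so Δρ ≈ 0.1539 kg m⁻³.
N² = (g/ρ₀)·Δρ/Δz = g·(Δρ/ρ₀)/Δz = 9.8 × 1.50 × 10⁻⁴ / 113 = 1.3009 × 10⁻⁵ s⁻².
N = √(1.3009 × 10⁻⁵) = 3.6068 × 10⁻³ rad s⁻¹ → T = 2π/N = 1.7420 × 10³ s ≈ 1.74 × 10³ s.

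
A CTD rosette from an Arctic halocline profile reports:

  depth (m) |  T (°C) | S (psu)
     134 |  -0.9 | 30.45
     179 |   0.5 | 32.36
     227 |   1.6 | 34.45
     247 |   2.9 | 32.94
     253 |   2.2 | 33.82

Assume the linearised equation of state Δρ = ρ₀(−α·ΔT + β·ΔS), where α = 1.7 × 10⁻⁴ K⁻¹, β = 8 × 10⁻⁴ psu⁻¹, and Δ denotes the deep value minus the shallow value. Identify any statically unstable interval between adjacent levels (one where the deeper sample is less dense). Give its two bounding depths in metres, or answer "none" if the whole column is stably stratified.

227–247 m

Evaluate Δρ/ρ₀ = −αΔT + βΔS across each adjacent pair:
  134–179 m: −αΔT+βΔS = −(1.7 × 10⁻⁴)(+1.4)+(8 × 10⁻⁴)(+1.91) = 1.3 × 10⁻³ → stable
  179–227 m: −αΔT+βΔS = −(1.7 × 10⁻⁴)(+1.1)+(8 × 10⁻⁴)(+2.09) = 1.5 × 10⁻³ → stable
  227–247 m: −αΔT+βΔS = −(1.7 × 10⁻⁴)(+1.3)+(8 × 10⁻⁴)(-1.51) = -1.4 × 10⁻³ → UNSTABLE
  247–253 m: −αΔT+βΔS = −(1.7 × 10⁻⁴)(-0.7)+(8 × 10⁻⁴)(+0.88) = 8.2 × 10⁻⁴ → stable
The 227–247 m interval has Δρ < 0: lighter water underlies denser water.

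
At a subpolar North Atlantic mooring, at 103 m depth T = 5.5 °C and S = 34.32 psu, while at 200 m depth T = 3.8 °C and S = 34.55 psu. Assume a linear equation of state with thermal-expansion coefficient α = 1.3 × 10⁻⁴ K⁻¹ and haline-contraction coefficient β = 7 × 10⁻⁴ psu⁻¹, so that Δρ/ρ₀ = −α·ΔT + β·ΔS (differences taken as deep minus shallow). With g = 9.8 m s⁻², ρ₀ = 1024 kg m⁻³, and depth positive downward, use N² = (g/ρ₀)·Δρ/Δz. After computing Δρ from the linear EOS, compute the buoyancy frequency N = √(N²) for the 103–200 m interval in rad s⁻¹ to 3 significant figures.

ΔT = -1.7 K, ΔS = +0.23 psu (deep − shallow).
Δρ/ρ₀ = −αΔT + βΔS = 2.21 × 10⁻⁴ + 1.61 × 10⁻⁴ = 3.82 × 10⁻⁴, so Δρ ≈ 0.3912 kg m⁻³.
N² = (g/ρ₀)·Δρ/Δz = g·(Δρ/ρ₀)/Δz = 9.8 × 3.82 × 10⁻⁴ / 97 = 3.8594 × 10⁻⁵ s⁻².
N = √(3.8594 × 10⁻⁵) = 6.2124 × 10⁻³ rad s⁻¹ ≈ 6.21 × 10⁻³ rad s⁻¹.

6.21 × 10⁻³ rad s⁻¹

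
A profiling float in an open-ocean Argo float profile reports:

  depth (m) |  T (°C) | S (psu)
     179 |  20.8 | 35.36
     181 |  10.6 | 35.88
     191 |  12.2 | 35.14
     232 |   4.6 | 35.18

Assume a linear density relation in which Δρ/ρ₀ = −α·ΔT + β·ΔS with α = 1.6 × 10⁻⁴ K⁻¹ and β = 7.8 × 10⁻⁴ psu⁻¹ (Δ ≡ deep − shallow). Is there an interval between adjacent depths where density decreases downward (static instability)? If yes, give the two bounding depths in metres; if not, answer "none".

181–191 m

Evaluate Δρ/ρ₀ = −αΔT + βΔS across each adjacent pair:
  179–181 m: −αΔT+βΔS = −(1.6 × 10⁻⁴)(-10.2)+(7.8 × 10⁻⁴)(+0.52) = 2.0 × 10⁻³ → stable
  181–191 m: −αΔT+βΔS = −(1.6 × 10⁻⁴)(+1.6)+(7.8 × 10⁻⁴)(-0.74) = -8.3 × 10⁻⁴ → UNSTABLE
  191–232 m: −αΔT+βΔS = −(1.6 × 10⁻⁴)(-7.6)+(7.8 × 10⁻⁴)(+0.04) = 1.2 × 10⁻³ → stable
The 181–191 m interval has Δρ < 0: lighter water underlies denser water.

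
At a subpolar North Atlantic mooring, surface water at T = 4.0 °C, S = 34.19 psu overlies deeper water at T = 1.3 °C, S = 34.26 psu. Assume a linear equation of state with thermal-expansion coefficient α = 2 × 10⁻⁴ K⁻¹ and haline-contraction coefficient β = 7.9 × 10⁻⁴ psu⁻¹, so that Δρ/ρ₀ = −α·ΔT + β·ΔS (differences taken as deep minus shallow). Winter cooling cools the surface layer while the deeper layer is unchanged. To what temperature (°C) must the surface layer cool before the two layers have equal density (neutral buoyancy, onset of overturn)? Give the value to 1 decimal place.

Neutral buoyancy requires Δρ = 0, i.e. −α(T_deep − T_surf′) + β(S_deep − S_surf) = 0.
T_surf′ = T_deep − (β/α)·ΔS = 1.3 − (7.9 × 10⁻⁴/2 × 10⁻⁴)·(+0.07) = 1.024 °C.
Cooling required: 4.0 − (1.024) = 2.976 °C.

1.0 °C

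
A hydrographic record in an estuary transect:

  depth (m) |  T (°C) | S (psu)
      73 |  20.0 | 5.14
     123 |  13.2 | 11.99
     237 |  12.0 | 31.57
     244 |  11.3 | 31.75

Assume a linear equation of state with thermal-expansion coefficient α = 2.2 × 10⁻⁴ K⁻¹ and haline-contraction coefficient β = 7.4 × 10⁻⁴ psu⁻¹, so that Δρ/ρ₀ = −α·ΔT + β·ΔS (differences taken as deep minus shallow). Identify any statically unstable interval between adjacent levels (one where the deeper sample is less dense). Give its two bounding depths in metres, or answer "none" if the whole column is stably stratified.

none

Evaluate Δρ/ρ₀ = −αΔT + βΔS across each adjacent pair:
  73–123 m: −αΔT+βΔS = −(2.2 × 10⁻⁴)(-6.8)+(7.4 × 10⁻⁴)(+6.85) = 6.6 × 10⁻³ → stable
  123–237 m: −αΔT+βΔS = −(2.2 × 10⁻⁴)(-1.2)+(7.4 × 10⁻⁴)(+19.58) = 0.015 → stable
  237–244 m: −αΔT+βΔS = −(2.2 × 10⁻⁴)(-0.7)+(7.4 × 10⁻⁴)(+0.18) = 2.9 × 10⁻⁴ → stable
Every interval has Δρ > 0: the column is stably stratified throughout.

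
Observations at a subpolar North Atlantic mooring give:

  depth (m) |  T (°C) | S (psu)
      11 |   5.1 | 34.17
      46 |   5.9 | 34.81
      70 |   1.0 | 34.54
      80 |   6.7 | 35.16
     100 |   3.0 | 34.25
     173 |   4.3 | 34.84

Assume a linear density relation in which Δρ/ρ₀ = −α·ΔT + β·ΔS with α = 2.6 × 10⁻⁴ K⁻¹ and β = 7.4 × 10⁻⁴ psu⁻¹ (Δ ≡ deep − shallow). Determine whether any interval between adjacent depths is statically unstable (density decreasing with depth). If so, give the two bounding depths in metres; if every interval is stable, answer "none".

Evaluate Δρ/ρ₀ = −αΔT + βΔS across each adjacent pair:
  11–46 m: −αΔT+βΔS = −(2.6 × 10⁻⁴)(+0.8)+(7.4 × 10⁻⁴)(+0.64) = 2.7 × 10⁻⁴ → stable
  46–70 m: −αΔT+βΔS = −(2.6 × 10⁻⁴)(-4.9)+(7.4 × 10⁻⁴)(-0.27) = 1.1 × 10⁻³ → stable
  70–80 m: −αΔT+βΔS = −(2.6 × 10⁻⁴)(+5.7)+(7.4 × 10⁻⁴)(+0.62) = -1.0 × 10⁻³ → UNSTABLE
  80–100 m: −αΔT+βΔS = −(2.6 × 10⁻⁴)(-3.7)+(7.4 × 10⁻⁴)(-0.91) = 2.9 × 10⁻⁴ → stable
  100–173 m: −αΔT+βΔS = −(2.6 × 10⁻⁴)(+1.3)+(7.4 × 10⁻⁴)(+0.59) = 9.9 × 10⁻⁵ → stable
The 70–80 m interval has Δρ < 0: lighter water underlies denser water.

70–80 m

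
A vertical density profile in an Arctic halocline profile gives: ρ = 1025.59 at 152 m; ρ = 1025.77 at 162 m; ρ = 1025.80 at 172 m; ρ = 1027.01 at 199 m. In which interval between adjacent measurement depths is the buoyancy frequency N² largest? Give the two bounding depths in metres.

172–199 m

Compute the density gradient over each adjacent pair:
  152–162 m: Δρ/Δz = 0.18/10 = 0.018 kg m⁻⁴
  162–172 m: Δρ/Δz = 0.03/10 = 3.0 × 10⁻³ kg m⁻⁴
  172–199 m: Δρ/Δz = 1.21/27 = 0.045 kg m⁻⁴
The largest gradient is in the 172–199 m interval — the pycnocline.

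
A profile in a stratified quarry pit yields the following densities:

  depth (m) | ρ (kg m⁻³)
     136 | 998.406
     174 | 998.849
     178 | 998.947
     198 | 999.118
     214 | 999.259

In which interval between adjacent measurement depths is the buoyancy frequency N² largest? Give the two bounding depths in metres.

174–178 m

Compute the density gradient over each adjacent pair:
  136–174 m: Δρ/Δz = 0.443/38 = 0.012 kg m⁻⁴
  174–178 m: Δρ/Δz = 0.098/4 = 0.025 kg m⁻⁴
  178–198 m: Δρ/Δz = 0.171/20 = 8.6 × 10⁻³ kg m⁻⁴
  198–214 m: Δρ/Δz = 0.141/16 = 8.8 × 10⁻³ kg m⁻⁴
The largest gradient is in the 174–178 m interval — the pycnocline.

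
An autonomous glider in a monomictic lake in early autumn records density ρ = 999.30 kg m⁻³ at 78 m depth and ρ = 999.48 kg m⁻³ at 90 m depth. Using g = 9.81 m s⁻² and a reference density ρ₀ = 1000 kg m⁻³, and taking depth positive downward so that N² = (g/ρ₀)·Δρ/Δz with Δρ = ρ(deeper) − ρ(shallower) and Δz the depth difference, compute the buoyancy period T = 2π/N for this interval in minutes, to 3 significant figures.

Δρ = 999.48 − 999.30 = 0.18 kg m⁻³ over Δz = 90 − 78 = 12 m.
N² = (9.81/1000) × (0.18/12) = 1.4715 × 10⁻⁴ s⁻².
N = √(1.4715 × 10⁻⁴) = 0.012131 rad s⁻¹, so T = 2π/N = 517.94 s = 8.6323 min ≈ 8.63 min.
A positive N² confirms static stability across the interval.

8.63 min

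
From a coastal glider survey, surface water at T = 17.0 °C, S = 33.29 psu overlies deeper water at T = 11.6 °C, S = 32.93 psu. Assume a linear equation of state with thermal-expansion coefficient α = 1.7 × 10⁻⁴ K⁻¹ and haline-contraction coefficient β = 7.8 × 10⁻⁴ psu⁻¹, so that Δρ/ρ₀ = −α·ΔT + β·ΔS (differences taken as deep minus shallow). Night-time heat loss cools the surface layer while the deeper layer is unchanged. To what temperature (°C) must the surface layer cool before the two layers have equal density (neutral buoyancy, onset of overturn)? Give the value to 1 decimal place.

Neutral buoyancy requires Δρ = 0, i.e. −α(T_deep − T_surf′) + β(S_deep − S_surf) = 0.
T_surf′ = T_deep − (β/α)·ΔS = 11.6 − (7.8 × 10⁻⁴/1.7 × 10⁻⁴)·(-0.36) = 13.252 °C.
Cooling required: 17.0 − (13.252) = 3.748 °C.

13.3 °C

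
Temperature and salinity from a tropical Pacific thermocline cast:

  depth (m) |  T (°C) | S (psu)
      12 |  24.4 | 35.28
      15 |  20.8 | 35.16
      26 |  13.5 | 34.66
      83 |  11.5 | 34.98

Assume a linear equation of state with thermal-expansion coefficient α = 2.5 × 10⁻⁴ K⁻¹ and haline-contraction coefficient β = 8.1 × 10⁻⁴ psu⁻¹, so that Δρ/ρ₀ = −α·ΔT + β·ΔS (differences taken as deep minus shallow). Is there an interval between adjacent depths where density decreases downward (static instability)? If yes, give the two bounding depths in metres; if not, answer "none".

none

Evaluate Δρ/ρ₀ = −αΔT + βΔS across each adjacent pair:
  12–15 m: −αΔT+βΔS = −(2.5 × 10⁻⁴)(-3.6)+(8.1 × 10⁻⁴)(-0.12) = 8.0 × 10⁻⁴ → stable
  15–26 m: −αΔT+βΔS = −(2.5 × 10⁻⁴)(-7.3)+(8.1 × 10⁻⁴)(-0.50) = 1.4 × 10⁻³ → stable
  26–83 m: −αΔT+βΔS = −(2.5 × 10⁻⁴)(-2.0)+(8.1 × 10⁻⁴)(+0.32) = 7.6 × 10⁻⁴ → stable
Every interval has Δρ > 0: the column is stably stratified throughout.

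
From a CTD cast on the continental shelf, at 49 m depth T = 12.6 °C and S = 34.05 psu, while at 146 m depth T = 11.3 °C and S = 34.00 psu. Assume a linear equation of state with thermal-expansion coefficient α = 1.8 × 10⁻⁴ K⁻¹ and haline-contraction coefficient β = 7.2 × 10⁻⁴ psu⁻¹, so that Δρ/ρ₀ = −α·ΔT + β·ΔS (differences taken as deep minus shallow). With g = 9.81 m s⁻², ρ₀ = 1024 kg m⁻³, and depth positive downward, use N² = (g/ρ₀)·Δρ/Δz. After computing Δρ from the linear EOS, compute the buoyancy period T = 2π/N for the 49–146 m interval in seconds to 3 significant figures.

1.40 × 10³ s

ΔT = -1.3 K, ΔS = -0.05 psu (deep − shallow).
Δρ/ρ₀ = −αΔT + βΔS = 2.34 × 10⁻⁴ − 3.60 × 10⁻⁵ = 1.98 × 10⁻⁴, so Δρ ≈ 0.2028 kg m⁻³.
N² = (g/ρ₀)·Δρ/Δz = g·(Δρ/ρ₀)/Δz = 9.81 × 1.98 × 10⁻⁴ / 97 = 2.0025 × 10⁻⁵ s⁻².
N = √(2.0025 × 10⁻⁵) = 4.4749 × 10⁻³ rad s⁻¹ → T = 2π/N = 1.4041 × 10³ s ≈ 1.40 × 10³ s.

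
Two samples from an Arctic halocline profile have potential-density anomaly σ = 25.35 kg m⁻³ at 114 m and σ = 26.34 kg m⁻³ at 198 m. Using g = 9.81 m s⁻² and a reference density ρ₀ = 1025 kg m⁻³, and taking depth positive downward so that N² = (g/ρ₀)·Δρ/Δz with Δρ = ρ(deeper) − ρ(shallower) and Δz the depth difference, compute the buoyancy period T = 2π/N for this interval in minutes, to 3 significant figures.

9.86 min

Δρ = 1026.34 − 1025.35 = 0.99 kg m⁻³ over Δz = 198 − 114 = 84 m.
N² = (9.81/1025) × (0.99/84) = 1.1280 × 10⁻⁴ s⁻².
N = √(1.1280 × 10⁻⁴) = 0.010621 rad s⁻¹, so T = 2π/N = 591.58 s = 9.8597 min ≈ 9.86 min.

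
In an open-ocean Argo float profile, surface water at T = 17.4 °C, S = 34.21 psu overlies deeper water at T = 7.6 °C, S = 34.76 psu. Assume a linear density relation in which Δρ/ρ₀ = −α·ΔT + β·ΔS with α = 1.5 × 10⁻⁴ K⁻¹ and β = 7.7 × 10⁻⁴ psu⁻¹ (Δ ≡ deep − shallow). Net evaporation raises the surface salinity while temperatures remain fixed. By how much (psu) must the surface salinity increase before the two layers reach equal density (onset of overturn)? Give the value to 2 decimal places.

2.46 psu

Neutral buoyancy requires −α(T_deep − T_surf) + β(S_deep − S_surf′) = 0.
S_surf′ = S_deep − (α/β)·ΔT = 34.76 − (1.5 × 10⁻⁴/7.7 × 10⁻⁴)·(-9.8) = 36.6691 psu.
Increase required: 36.6691 − 34.21 = 2.4591 psu.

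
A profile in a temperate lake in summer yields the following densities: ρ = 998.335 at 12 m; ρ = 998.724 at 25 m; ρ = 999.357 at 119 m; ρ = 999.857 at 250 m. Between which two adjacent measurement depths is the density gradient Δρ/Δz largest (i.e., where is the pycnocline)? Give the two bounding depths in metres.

Compute the density gradient over each adjacent pair:
  12–25 m: Δρ/Δz = 0.389/13 = 0.030 kg m⁻⁴
  25–119 m: Δρ/Δz = 0.633/94 = 6.7 × 10⁻³ kg m⁻⁴
  119–250 m: Δρ/Δz = 0.500/131 = 3.8 × 10⁻³ kg m⁻⁴
The largest gradient is in the 12–25 m interval — the pycnocline.

12–25 m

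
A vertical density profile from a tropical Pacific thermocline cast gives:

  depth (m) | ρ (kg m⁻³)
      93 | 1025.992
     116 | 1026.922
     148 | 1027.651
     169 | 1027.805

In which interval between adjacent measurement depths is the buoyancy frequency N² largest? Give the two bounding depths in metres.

93–116 m

Compute the density gradient over each adjacent pair:
  93–116 m: Δρ/Δz = 0.930/23 = 0.040 kg m⁻⁴
  116–148 m: Δρ/Δz = 0.729/32 = 0.023 kg m⁻⁴
  148–169 m: Δρ/Δz = 0.154/21 = 7.3 × 10⁻³ kg m⁻⁴
The largest gradient is in the 93–116 m interval — the pycnocline.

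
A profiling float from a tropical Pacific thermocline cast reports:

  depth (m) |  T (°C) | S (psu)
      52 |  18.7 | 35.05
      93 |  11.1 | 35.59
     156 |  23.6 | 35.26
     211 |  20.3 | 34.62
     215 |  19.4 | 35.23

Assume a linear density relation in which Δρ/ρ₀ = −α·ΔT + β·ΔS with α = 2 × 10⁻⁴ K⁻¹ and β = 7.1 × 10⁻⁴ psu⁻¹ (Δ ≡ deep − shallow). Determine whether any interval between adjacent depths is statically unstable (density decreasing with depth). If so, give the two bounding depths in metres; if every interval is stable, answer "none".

93–156 m

Evaluate Δρ/ρ₀ = −αΔT + βΔS across each adjacent pair:
  52–93 m: −αΔT+βΔS = −(2 × 10⁻⁴)(-7.6)+(7.1 × 10⁻⁴)(+0.54) = 1.9 × 10⁻³ → stable
  93–156 m: −αΔT+βΔS = −(2 × 10⁻⁴)(+12.5)+(7.1 × 10⁻⁴)(-0.33) = -2.7 × 10⁻³ → UNSTABLE
  156–211 m: −αΔT+βΔS = −(2 × 10⁻⁴)(-3.3)+(7.1 × 10⁻⁴)(-0.64) = 2.1 × 10⁻⁴ → stable
  211–215 m: −αΔT+βΔS = −(2 × 10⁻⁴)(-0.9)+(7.1 × 10⁻⁴)(+0.61) = 6.1 × 10⁻⁴ → stable
The 93–156 m interval has Δρ < 0: lighter water underlies denser water.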